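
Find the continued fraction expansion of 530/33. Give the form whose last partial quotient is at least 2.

530 = 16*33 + 2
33 = 16*2 + 1
2 = 2*1 + 0  (stop)
So 530/33 = [16; 16, 2].

[16; 16, 2]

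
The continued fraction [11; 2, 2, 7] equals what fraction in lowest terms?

Fold from the inside: start with 7/1.
  2 + 1/7 = 15/7
  2 + 7/15 = 37/15
  11 + 15/37 = 422/37

422/37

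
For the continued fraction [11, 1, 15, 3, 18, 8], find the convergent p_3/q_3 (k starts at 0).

585/49

Using pₖ = aₖpₖ₋₁ + pₖ₋₂, qₖ = aₖqₖ₋₁ + qₖ₋₂ (with p₋₁=1, p₋₂=0, q₋₁=0, q₋₂=1):
  k=0: a=11, p=11, q=1
  k=1: a=1, p=12, q=1
  k=2: a=15, p=191, q=16
  k=3: a=3, p=585, q=49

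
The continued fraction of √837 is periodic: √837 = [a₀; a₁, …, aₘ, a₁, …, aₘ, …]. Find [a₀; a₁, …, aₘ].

[28; 1, 13, 2, 13, 1, 56]

a₀ = ⌊√837⌋ = 28.
With m₀=0, d₀=1 and mₖ₊₁ = dₖaₖ − mₖ, dₖ₊₁ = (n − mₖ₊₁²)/dₖ, aₖ₊₁ = ⌊(a₀+mₖ₊₁)/dₖ₊₁⌋:
  k=1: m=28, d=53, a=1
  k=2: m=25, d=4, a=13
  k=3: m=27, d=27, a=2
  k=4: m=27, d=4, a=13
  k=5: m=25, d=53, a=1
  k=6: m=28, d=1, a=56
d=1 and a=2a₀=56 at k=6, so the next step gives (m, d) = (28, 53) again — its k=1 value — and the period has length 6.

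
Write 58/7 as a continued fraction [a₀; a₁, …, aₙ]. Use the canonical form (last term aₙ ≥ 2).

58 = 8×7 + 2
7 = 3×2 + 1
2 = 2×1 + 0  (stop)
So 58/7 = [8; 3, 2].

[8; 3, 2]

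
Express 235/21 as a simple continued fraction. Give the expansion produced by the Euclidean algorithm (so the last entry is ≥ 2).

235 = 11×21 + 4
21 = 5×4 + 1
4 = 4×1 + 0  (stop)
So 235/21 = [11; 5, 4].

[11; 5, 4]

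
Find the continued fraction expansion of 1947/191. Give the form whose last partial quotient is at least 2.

1947 = 10×191 + 37
191 = 5×37 + 6
37 = 6×6 + 1
6 = 6×1 + 0  (stop)
So 1947/191 = [10; 5, 6, 6].

[10; 5, 6, 6]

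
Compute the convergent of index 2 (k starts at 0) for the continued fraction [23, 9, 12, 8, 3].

2519/109

Using pₖ = aₖpₖ₋₁ + pₖ₋₂, qₖ = aₖqₖ₋₁ + qₖ₋₂ (with p₋₁=1, p₋₂=0, q₋₁=0, q₋₂=1):
  k=0: a=23, p=23, q=1
  k=1: a=9, p=208, q=9
  k=2: a=12, p=2519, q=109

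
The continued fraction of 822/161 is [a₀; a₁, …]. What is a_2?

822 = 5·161 + 17   →  a_0 = 5
161 = 9·17 + 8   →  a_1 = 9
17 = 2·8 + 1   →  a_2 = 2

2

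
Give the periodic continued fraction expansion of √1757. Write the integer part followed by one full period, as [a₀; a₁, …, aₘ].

[41; 1, 10, 1, 82]

a₀ = ⌊√1757⌋ = 41.
With m₀=0, d₀=1 and mₖ₊₁ = dₖaₖ − mₖ, dₖ₊₁ = (n − mₖ₊₁²)/dₖ, aₖ₊₁ = ⌊(a₀+mₖ₊₁)/dₖ₊₁⌋:
  k=1: m=41, d=76, a=1
  k=2: m=35, d=7, a=10
  k=3: m=35, d=76, a=1
  k=4: m=41, d=1, a=82
d=1 and a=2a₀=82 at k=4, so the next step gives (m, d) = (41, 76) again — its k=1 value — and the period has length 4.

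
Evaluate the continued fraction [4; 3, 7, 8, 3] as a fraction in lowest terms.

Fold from the inside: start with 3/1.
  8 + 1/3 = 25/3
  7 + 3/25 = 178/25
  3 + 25/178 = 559/178
  4 + 178/559 = 2414/559

2414/559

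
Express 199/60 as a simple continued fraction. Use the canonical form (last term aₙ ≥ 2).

199 = 3·60 + 19
60 = 3·19 + 3
19 = 6·3 + 1
3 = 3·1 + 0  (stop)
So 199/60 = [3; 3, 6, 3].

[3; 3, 6, 3]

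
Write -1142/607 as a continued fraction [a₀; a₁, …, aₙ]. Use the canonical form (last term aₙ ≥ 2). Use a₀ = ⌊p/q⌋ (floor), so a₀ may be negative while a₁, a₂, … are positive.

[-2; 8, 2, 3, 10]

-1142 = -2·607 + 72
607 = 8·72 + 31
72 = 2·31 + 10
31 = 3·10 + 1
10 = 10·1 + 0  (stop)
So -1142/607 = [-2; 8, 2, 3, 10].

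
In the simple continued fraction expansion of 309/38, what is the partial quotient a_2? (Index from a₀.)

1

309 = 8·38 + 5   →  a_0 = 8
38 = 7·5 + 3   →  a_1 = 7
5 = 1·3 + 2   →  a_2 = 1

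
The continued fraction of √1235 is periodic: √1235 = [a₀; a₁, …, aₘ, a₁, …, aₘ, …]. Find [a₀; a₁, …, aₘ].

[35; 7, 70]

a₀ = ⌊√1235⌋ = 35.
With m₀=0, d₀=1 and mₖ₊₁ = dₖaₖ − mₖ, dₖ₊₁ = (n − mₖ₊₁²)/dₖ, aₖ₊₁ = ⌊(a₀+mₖ₊₁)/dₖ₊₁⌋:
  k=1: m=35, d=10, a=7
  k=2: m=35, d=1, a=70
d=1 and a=2a₀=70 at k=2, so the next step gives (m, d) = (35, 10) again — its k=1 value — and the period has length 2.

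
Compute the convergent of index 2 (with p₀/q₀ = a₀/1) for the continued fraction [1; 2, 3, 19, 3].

Using pₖ = aₖpₖ₋₁ + pₖ₋₂, qₖ = aₖqₖ₋₁ + qₖ₋₂ (with p₋₁=1, p₋₂=0, q₋₁=0, q₋₂=1):
  k=0: a=1, p=1, q=1
  k=1: a=2, p=3, q=2
  k=2: a=3, p=10, q=7

10/7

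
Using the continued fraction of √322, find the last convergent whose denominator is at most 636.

11287/629

√322 = [17; 1, 16, 1, 34, …] (period length 4).
Convergents:
  p_0/q_0 = 17/1
  p_1/q_1 = 18/1
  p_2/q_2 = 305/17
  p_3/q_3 = 323/18
  p_4/q_4 = 11287/629
  p_5/q_5 = 11610/647
q_4 = 629 ≤ 636 < 647 = q_5, so the answer is 11287/629.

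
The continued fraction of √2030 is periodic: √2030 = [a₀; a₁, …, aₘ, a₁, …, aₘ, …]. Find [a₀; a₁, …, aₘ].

[45; 18, 90]

a₀ = ⌊√2030⌋ = 45.
With m₀=0, d₀=1 and mₖ₊₁ = dₖaₖ − mₖ, dₖ₊₁ = (n − mₖ₊₁²)/dₖ, aₖ₊₁ = ⌊(a₀+mₖ₊₁)/dₖ₊₁⌋:
  k=1: m=45, d=5, a=18
  k=2: m=45, d=1, a=90
d=1 and a=2a₀=90 at k=2, so the next step gives (m, d) = (45, 5) again — its k=1 value — and the period has length 2.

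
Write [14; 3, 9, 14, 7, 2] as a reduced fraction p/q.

Fold from the inside: start with 2/1.
  7 + 1/2 = 15/2
  14 + 2/15 = 212/15
  9 + 15/212 = 1923/212
  3 + 212/1923 = 5981/1923
  14 + 1923/5981 = 85657/5981

85657/5981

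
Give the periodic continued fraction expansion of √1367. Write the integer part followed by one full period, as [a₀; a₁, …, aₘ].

a₀ = ⌊√1367⌋ = 36.
With m₀=0, d₀=1 and mₖ₊₁ = dₖaₖ − mₖ, dₖ₊₁ = (n − mₖ₊₁²)/dₖ, aₖ₊₁ = ⌊(a₀+mₖ₊₁)/dₖ₊₁⌋:
  k=1: m=36, d=71, a=1
  k=2: m=35, d=2, a=35
  k=3: m=35, d=71, a=1
  k=4: m=36, d=1, a=72
d=1 and a=2a₀=72 at k=4, so the next step gives (m, d) = (36, 71) again — its k=1 value — and the period has length 4.

[36; 1, 35, 1, 72]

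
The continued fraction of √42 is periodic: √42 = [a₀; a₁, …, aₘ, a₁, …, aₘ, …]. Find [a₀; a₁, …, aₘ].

[6; 2, 12]

a₀ = ⌊√42⌋ = 6.
With m₀=0, d₀=1 and mₖ₊₁ = dₖaₖ − mₖ, dₖ₊₁ = (n − mₖ₊₁²)/dₖ, aₖ₊₁ = ⌊(a₀+mₖ₊₁)/dₖ₊₁⌋:
  k=1: m=6, d=6, a=2
  k=2: m=6, d=1, a=12
d=1 and a=2a₀=12 at k=2, so the next step gives (m, d) = (6, 6) again — its k=1 value — and the period has length 2.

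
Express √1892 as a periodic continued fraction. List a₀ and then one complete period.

[43; 2, 86]

a₀ = ⌊√1892⌋ = 43.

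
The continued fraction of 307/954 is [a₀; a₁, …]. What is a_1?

3

307 = 0·954 + 307   →  a_0 = 0
954 = 3·307 + 33   →  a_1 = 3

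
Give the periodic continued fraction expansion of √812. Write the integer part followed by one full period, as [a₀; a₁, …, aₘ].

[28; 2, 56]

a₀ = ⌊√812⌋ = 28.
With m₀=0, d₀=1 and mₖ₊₁ = dₖaₖ − mₖ, dₖ₊₁ = (n − mₖ₊₁²)/dₖ, aₖ₊₁ = ⌊(a₀+mₖ₊₁)/dₖ₊₁⌋:
  k=1: m=28, d=28, a=2
  k=2: m=28, d=1, a=56
d=1 and a=2a₀=56 at k=2, so the next step gives (m, d) = (28, 28) again — its k=1 value — and the period has length 2.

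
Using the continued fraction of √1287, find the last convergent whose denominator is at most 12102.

√1287 = [35; 1, 6, 1, 70, …] (period length 4).
Convergents:
  p_0/q_0 = 35/1
  p_1/q_1 = 36/1
  p_2/q_2 = 251/7
  p_3/q_3 = 287/8
  p_4/q_4 = 20341/567
  p_5/q_5 = 20628/575
  p_6/q_6 = 144109/4017
  p_7/q_7 = 164737/4592
  p_8/q_8 = 11675699/325457
q_7 = 4592 ≤ 12102 < 325457 = q_8, so the answer is 164737/4592.

164737/4592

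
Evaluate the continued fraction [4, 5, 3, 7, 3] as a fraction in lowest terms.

Fold from the inside: start with 3/1.
  7 + 1/3 = 22/3
  3 + 3/22 = 69/22
  5 + 22/69 = 367/69
  4 + 69/367 = 1537/367

1537/367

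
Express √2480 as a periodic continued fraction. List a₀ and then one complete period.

[49; 1, 3, 1, 98]

a₀ = ⌊√2480⌋ = 49.
With m₀=0, d₀=1 and mₖ₊₁ = dₖaₖ − mₖ, dₖ₊₁ = (n − mₖ₊₁²)/dₖ, aₖ₊₁ = ⌊(a₀+mₖ₊₁)/dₖ₊₁⌋:
  k=1: m=49, d=79, a=1
  k=2: m=30, d=20, a=3
  k=3: m=30, d=79, a=1
  k=4: m=49, d=1, a=98
d=1 and a=2a₀=98 at k=4, so the next step gives (m, d) = (49, 79) again — its k=1 value — and the period has length 4.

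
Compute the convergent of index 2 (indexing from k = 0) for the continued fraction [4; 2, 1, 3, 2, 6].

13/3

Using pₖ = aₖpₖ₋₁ + pₖ₋₂, qₖ = aₖqₖ₋₁ + qₖ₋₂ (with p₋₁=1, p₋₂=0, q₋₁=0, q₋₂=1):
  k=0: a=4, p=4, q=1
  k=1: a=2, p=9, q=2
  k=2: a=1, p=13, q=3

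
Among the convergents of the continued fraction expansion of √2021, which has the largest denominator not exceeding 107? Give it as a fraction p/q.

2023/45

√2021 = [44; 1, 21, 2, 21, 1, 88, …] (period length 6).
Convergents:
  p_0/q_0 = 44/1
  p_1/q_1 = 45/1
  p_2/q_2 = 989/22
  p_3/q_3 = 2023/45
  p_4/q_4 = 43472/967
q_3 = 45 ≤ 107 < 967 = q_4, so the answer is 2023/45.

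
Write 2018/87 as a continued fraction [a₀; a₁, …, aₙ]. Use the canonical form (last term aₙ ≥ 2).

2018 = 23*87 + 17
87 = 5*17 + 2
17 = 8*2 + 1
2 = 2*1 + 0  (stop)
So 2018/87 = [23; 5, 8, 2].

[23; 5, 8, 2]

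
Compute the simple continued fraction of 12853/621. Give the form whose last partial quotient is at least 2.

[20; 1, 2, 3, 3, 2, 1, 5]

12853 = 20×621 + 433
621 = 1×433 + 188
433 = 2×188 + 57
188 = 3×57 + 17
57 = 3×17 + 6
17 = 2×6 + 5
6 = 1×5 + 1
5 = 5×1 + 0  (stop)
So 12853/621 = [20; 1, 2, 3, 3, 2, 1, 5].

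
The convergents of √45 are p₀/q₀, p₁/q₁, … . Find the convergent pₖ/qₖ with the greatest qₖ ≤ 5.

√45 = [6; 1, 2, 2, 2, 1, 12, …] (period length 6).
Convergents:
  p_0/q_0 = 6/1
  p_1/q_1 = 7/1
  p_2/q_2 = 20/3
  p_3/q_3 = 47/7
q_2 = 3 ≤ 5 < 7 = q_3, so the answer is 20/3.

20/3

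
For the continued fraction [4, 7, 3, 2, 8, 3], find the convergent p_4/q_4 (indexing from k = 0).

1779/430

Using pₖ = aₖpₖ₋₁ + pₖ₋₂, qₖ = aₖqₖ₋₁ + qₖ₋₂ (with p₋₁=1, p₋₂=0, q₋₁=0, q₋₂=1):
  k=0: a=4, p=4, q=1
  k=1: a=7, p=29, q=7
  k=2: a=3, p=91, q=22
  k=3: a=2, p=211, q=51
  k=4: a=8, p=1779, q=430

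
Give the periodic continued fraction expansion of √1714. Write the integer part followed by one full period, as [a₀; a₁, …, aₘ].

[41; 2, 2, 82]

a₀ = ⌊√1714⌋ = 41.
With m₀=0, d₀=1 and mₖ₊₁ = dₖaₖ − mₖ, dₖ₊₁ = (n − mₖ₊₁²)/dₖ, aₖ₊₁ = ⌊(a₀+mₖ₊₁)/dₖ₊₁⌋:
  k=1: m=41, d=33, a=2
  k=2: m=25, d=33, a=2
  k=3: m=41, d=1, a=82
d=1 and a=2a₀=82 at k=3, so the next step gives (m, d) = (41, 33) again — its k=1 value — and the period has length 3.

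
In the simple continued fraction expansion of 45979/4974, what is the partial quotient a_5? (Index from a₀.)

2

45979 = 9·4974 + 1213   →  a_0 = 9
4974 = 4·1213 + 122   →  a_1 = 4
1213 = 9·122 + 115   →  a_2 = 9
122 = 1·115 + 7   →  a_3 = 1
115 = 16·7 + 3   →  a_4 = 16
7 = 2·3 + 1   →  a_5 = 2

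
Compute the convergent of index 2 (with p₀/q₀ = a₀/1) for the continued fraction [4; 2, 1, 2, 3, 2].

13/3

Using pₖ = aₖpₖ₋₁ + pₖ₋₂, qₖ = aₖqₖ₋₁ + qₖ₋₂ (with p₋₁=1, p₋₂=0, q₋₁=0, q₋₂=1):
  k=0: a=4, p=4, q=1
  k=1: a=2, p=9, q=2
  k=2: a=1, p=13, q=3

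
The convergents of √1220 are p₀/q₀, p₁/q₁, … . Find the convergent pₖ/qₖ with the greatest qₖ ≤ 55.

489/14

√1220 = [34; 1, 12, 1, 68, …] (period length 4).
Convergents:
  p_0/q_0 = 34/1
  p_1/q_1 = 35/1
  p_2/q_2 = 454/13
  p_3/q_3 = 489/14
  p_4/q_4 = 33706/965
q_3 = 14 ≤ 55 < 965 = q_4, so the answer is 489/14.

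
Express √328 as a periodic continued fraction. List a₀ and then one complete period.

a₀ = ⌊√328⌋ = 18.

[18; 9, 36]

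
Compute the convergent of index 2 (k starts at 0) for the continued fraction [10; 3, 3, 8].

Using pₖ = aₖpₖ₋₁ + pₖ₋₂, qₖ = aₖqₖ₋₁ + qₖ₋₂ (with p₋₁=1, p₋₂=0, q₋₁=0, q₋₂=1):
  k=0: a=10, p=10, q=1
  k=1: a=3, p=31, q=3
  k=2: a=3, p=103, q=10

103/10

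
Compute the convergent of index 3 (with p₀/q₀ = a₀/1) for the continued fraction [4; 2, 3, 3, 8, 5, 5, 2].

Using pₖ = aₖpₖ₋₁ + pₖ₋₂, qₖ = aₖqₖ₋₁ + qₖ₋₂ (with p₋₁=1, p₋₂=0, q₋₁=0, q₋₂=1):
  k=0: a=4, p=4, q=1
  k=1: a=2, p=9, q=2
  k=2: a=3, p=31, q=7
  k=3: a=3, p=102, q=23

102/23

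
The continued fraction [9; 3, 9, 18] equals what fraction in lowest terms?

Fold from the inside: start with 18/1.
  9 + 1/18 = 163/18
  3 + 18/163 = 507/163
  9 + 163/507 = 4726/507

4726/507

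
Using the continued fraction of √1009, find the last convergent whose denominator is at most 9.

√1009 = [31; 1, 3, 3, 1, 62, …] (period length 5).
Convergents:
  p_0/q_0 = 31/1
  p_1/q_1 = 32/1
  p_2/q_2 = 127/4
  p_3/q_3 = 413/13
q_2 = 4 ≤ 9 < 13 = q_3, so the answer is 127/4.

127/4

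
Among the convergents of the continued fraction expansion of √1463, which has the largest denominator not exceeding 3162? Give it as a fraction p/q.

46817/1224

√1463 = [38; 4, 76, …] (period length 2).
Convergents:
  p_0/q_0 = 38/1
  p_1/q_1 = 153/4
  p_2/q_2 = 11666/305
  p_3/q_3 = 46817/1224
  p_4/q_4 = 3569758/93329
q_3 = 1224 ≤ 3162 < 93329 = q_4, so the answer is 46817/1224.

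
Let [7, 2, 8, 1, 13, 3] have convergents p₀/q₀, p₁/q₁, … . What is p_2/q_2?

127/17

Using pₖ = aₖpₖ₋₁ + pₖ₋₂, qₖ = aₖqₖ₋₁ + qₖ₋₂ (with p₋₁=1, p₋₂=0, q₋₁=0, q₋₂=1):
  k=0: a=7, p=7, q=1
  k=1: a=2, p=15, q=2
  k=2: a=8, p=127, q=17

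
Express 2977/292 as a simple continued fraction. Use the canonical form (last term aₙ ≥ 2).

[10; 5, 8, 7]

2977 = 10×292 + 57
292 = 5×57 + 7
57 = 8×7 + 1
7 = 7×1 + 0  (stop)
So 2977/292 = [10; 5, 8, 7].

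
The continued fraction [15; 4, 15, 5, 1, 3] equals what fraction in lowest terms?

21634/1419

Using pₖ = aₖpₖ₋₁ + pₖ₋₂ and qₖ = aₖqₖ₋₁ + qₖ₋₂:
  k=0: a=15, p=15, q=1
  k=1: a=4, p=61, q=4
  k=2: a=15, p=930, q=61
  k=3: a=5, p=4711, q=309
  k=4: a=1, p=5641, q=370
  k=5: a=3, p=21634, q=1419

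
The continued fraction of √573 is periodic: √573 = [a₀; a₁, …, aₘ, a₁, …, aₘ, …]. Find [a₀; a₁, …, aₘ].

[23; 1, 14, 1, 46]

a₀ = ⌊√573⌋ = 23.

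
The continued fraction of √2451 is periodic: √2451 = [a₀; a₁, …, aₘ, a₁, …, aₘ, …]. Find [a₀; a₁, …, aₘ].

a₀ = ⌊√2451⌋ = 49.
With m₀=0, d₀=1 and mₖ₊₁ = dₖaₖ − mₖ, dₖ₊₁ = (n − mₖ₊₁²)/dₖ, aₖ₊₁ = ⌊(a₀+mₖ₊₁)/dₖ₊₁⌋:
  k=1: m=49, d=50, a=1
  k=2: m=1, d=49, a=1
  k=3: m=48, d=3, a=32
  k=4: m=48, d=49, a=1
  k=5: m=1, d=50, a=1
  k=6: m=49, d=1, a=98
d=1 and a=2a₀=98 at k=6, so the next step gives (m, d) = (49, 50) again — its k=1 value — and the period has length 6.

[49; 1, 1, 32, 1, 1, 98]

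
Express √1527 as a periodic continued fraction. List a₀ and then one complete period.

a₀ = ⌊√1527⌋ = 39.
With m₀=0, d₀=1 and mₖ₊₁ = dₖaₖ − mₖ, dₖ₊₁ = (n − mₖ₊₁²)/dₖ, aₖ₊₁ = ⌊(a₀+mₖ₊₁)/dₖ₊₁⌋:
  k=1: m=39, d=6, a=13
  k=2: m=39, d=1, a=78
d=1 and a=2a₀=78 at k=2, so the next step gives (m, d) = (39, 6) again — its k=1 value — and the period has length 2.

[39; 13, 78]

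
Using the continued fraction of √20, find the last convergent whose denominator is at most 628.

1364/305

√20 = [4; 2, 8, …] (period length 2).
Convergents:
  p_0/q_0 = 4/1
  p_1/q_1 = 9/2
  p_2/q_2 = 76/17
  p_3/q_3 = 161/36
  p_4/q_4 = 1364/305
  p_5/q_5 = 2889/646
q_4 = 305 ≤ 628 < 646 = q_5, so the answer is 1364/305.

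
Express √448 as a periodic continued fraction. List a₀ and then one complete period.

[21; 6, 42]

a₀ = ⌊√448⌋ = 21.
With m₀=0, d₀=1 and mₖ₊₁ = dₖaₖ − mₖ, dₖ₊₁ = (n − mₖ₊₁²)/dₖ, aₖ₊₁ = ⌊(a₀+mₖ₊₁)/dₖ₊₁⌋:
  k=1: m=21, d=7, a=6
  k=2: m=21, d=1, a=42
d=1 and a=2a₀=42 at k=2, so the next step gives (m, d) = (21, 7) again — its k=1 value — and the period has length 2.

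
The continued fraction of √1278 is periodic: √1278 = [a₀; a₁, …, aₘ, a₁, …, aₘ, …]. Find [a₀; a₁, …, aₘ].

[35; 1, 2, 1, 70]

a₀ = ⌊√1278⌋ = 35.
With m₀=0, d₀=1 and mₖ₊₁ = dₖaₖ − mₖ, dₖ₊₁ = (n − mₖ₊₁²)/dₖ, aₖ₊₁ = ⌊(a₀+mₖ₊₁)/dₖ₊₁⌋:
  k=1: m=35, d=53, a=1
  k=2: m=18, d=18, a=2
  k=3: m=18, d=53, a=1
  k=4: m=35, d=1, a=70
d=1 and a=2a₀=70 at k=4, so the next step gives (m, d) = (35, 53) again — its k=1 value — and the period has length 4.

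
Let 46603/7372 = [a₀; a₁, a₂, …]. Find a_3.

46603 = 6·7372 + 2371   →  a_0 = 6
7372 = 3·2371 + 259   →  a_1 = 3
2371 = 9·259 + 40   →  a_2 = 9
259 = 6·40 + 19   →  a_3 = 6

6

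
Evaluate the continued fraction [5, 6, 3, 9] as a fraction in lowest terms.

Fold from the inside: start with 9/1.
  3 + 1/9 = 28/9
  6 + 9/28 = 177/28
  5 + 28/177 = 913/177

913/177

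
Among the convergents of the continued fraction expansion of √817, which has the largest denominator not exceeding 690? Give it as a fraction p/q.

√817 = [28; 1, 1, 2, 1, 1, 56, …] (period length 6).
Convergents:
  p_0/q_0 = 28/1
  p_1/q_1 = 29/1
  p_2/q_2 = 57/2
  p_3/q_3 = 143/5
  p_4/q_4 = 200/7
  p_5/q_5 = 343/12
  p_6/q_6 = 19408/679
  p_7/q_7 = 19751/691
q_6 = 679 ≤ 690 < 691 = q_7, so the answer is 19408/679.

19408/679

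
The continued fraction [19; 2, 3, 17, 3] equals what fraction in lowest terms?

Using pₖ = aₖpₖ₋₁ + pₖ₋₂ and qₖ = aₖqₖ₋₁ + qₖ₋₂:
  k=0: a=19, p=19, q=1
  k=1: a=2, p=39, q=2
  k=2: a=3, p=136, q=7
  k=3: a=17, p=2351, q=121
  k=4: a=3, p=7189, q=370

7189/370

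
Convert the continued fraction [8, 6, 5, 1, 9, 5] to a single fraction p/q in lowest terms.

15157/1857

Fold from the inside: start with 5/1.
  9 + 1/5 = 46/5
  1 + 5/46 = 51/46
  5 + 46/51 = 301/51
  6 + 51/301 = 1857/301
  8 + 301/1857 = 15157/1857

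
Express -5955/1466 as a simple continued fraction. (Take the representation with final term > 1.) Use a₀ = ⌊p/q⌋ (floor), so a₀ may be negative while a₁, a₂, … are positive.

[-5; 1, 15, 9, 10]

-5955 = -5×1466 + 1375
1466 = 1×1375 + 91
1375 = 15×91 + 10
91 = 9×10 + 1
10 = 10×1 + 0  (stop)
So -5955/1466 = [-5; 1, 15, 9, 10].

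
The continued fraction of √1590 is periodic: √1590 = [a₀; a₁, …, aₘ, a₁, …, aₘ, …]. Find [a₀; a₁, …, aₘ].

a₀ = ⌊√1590⌋ = 39.

[39; 1, 6, 1, 78]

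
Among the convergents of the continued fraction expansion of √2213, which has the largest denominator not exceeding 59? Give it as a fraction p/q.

√2213 = [47; 23, 1, 1, 23, 94, …] (period length 5).
Convergents:
  p_0/q_0 = 47/1
  p_1/q_1 = 1082/23
  p_2/q_2 = 1129/24
  p_3/q_3 = 2211/47
  p_4/q_4 = 51982/1105
q_3 = 47 ≤ 59 < 1105 = q_4, so the answer is 2211/47.

2211/47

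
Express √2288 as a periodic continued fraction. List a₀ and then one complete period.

[47; 1, 4, 1, 94]

a₀ = ⌊√2288⌋ = 47.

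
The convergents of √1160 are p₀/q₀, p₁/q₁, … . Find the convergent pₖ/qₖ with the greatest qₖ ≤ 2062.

39406/1157

√1160 = [34; 17, 68, …] (period length 2).
Convergents:
  p_0/q_0 = 34/1
  p_1/q_1 = 579/17
  p_2/q_2 = 39406/1157
  p_3/q_3 = 670481/19686
q_2 = 1157 ≤ 2062 < 19686 = q_3, so the answer is 39406/1157.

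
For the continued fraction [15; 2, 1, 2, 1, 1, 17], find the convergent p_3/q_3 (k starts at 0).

123/8

Using pₖ = aₖpₖ₋₁ + pₖ₋₂, qₖ = aₖqₖ₋₁ + qₖ₋₂ (with p₋₁=1, p₋₂=0, q₋₁=0, q₋₂=1):
  k=0: a=15, p=15, q=1
  k=1: a=2, p=31, q=2
  k=2: a=1, p=46, q=3
  k=3: a=2, p=123, q=8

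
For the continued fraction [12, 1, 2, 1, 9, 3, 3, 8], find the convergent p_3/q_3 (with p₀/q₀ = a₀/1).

Using pₖ = aₖpₖ₋₁ + pₖ₋₂, qₖ = aₖqₖ₋₁ + qₖ₋₂ (with p₋₁=1, p₋₂=0, q₋₁=0, q₋₂=1):
  k=0: a=12, p=12, q=1
  k=1: a=1, p=13, q=1
  k=2: a=2, p=38, q=3
  k=3: a=1, p=51, q=4

51/4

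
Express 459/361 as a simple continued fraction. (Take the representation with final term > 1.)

459 = 1*361 + 98
361 = 3*98 + 67
98 = 1*67 + 31
67 = 2*31 + 5
31 = 6*5 + 1
5 = 5*1 + 0  (stop)
So 459/361 = [1; 3, 1, 2, 6, 5].

[1; 3, 1, 2, 6, 5]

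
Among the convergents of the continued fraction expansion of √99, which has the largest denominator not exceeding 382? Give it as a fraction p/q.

3771/379

√99 = [9; 1, 18, …] (period length 2).
Convergents:
  p_0/q_0 = 9/1
  p_1/q_1 = 10/1
  p_2/q_2 = 189/19
  p_3/q_3 = 199/20
  p_4/q_4 = 3771/379
  p_5/q_5 = 3970/399
q_4 = 379 ≤ 382 < 399 = q_5, so the answer is 3771/379.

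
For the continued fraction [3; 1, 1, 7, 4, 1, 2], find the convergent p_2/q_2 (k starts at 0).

7/2

Using pₖ = aₖpₖ₋₁ + pₖ₋₂, qₖ = aₖqₖ₋₁ + qₖ₋₂ (with p₋₁=1, p₋₂=0, q₋₁=0, q₋₂=1):
  k=0: a=3, p=3, q=1
  k=1: a=1, p=4, q=1
  k=2: a=1, p=7, q=2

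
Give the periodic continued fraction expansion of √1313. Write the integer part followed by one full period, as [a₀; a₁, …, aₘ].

a₀ = ⌊√1313⌋ = 36.
With m₀=0, d₀=1 and mₖ₊₁ = dₖaₖ − mₖ, dₖ₊₁ = (n − mₖ₊₁²)/dₖ, aₖ₊₁ = ⌊(a₀+mₖ₊₁)/dₖ₊₁⌋:
  k=1: m=36, d=17, a=4
  k=2: m=32, d=17, a=4
  k=3: m=36, d=1, a=72
d=1 and a=2a₀=72 at k=3, so the next step gives (m, d) = (36, 17) again — its k=1 value — and the period has length 3.

[36; 4, 4, 72]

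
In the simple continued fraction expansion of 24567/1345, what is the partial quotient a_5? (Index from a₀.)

3

24567 = 18·1345 + 357   →  a_0 = 18
1345 = 3·357 + 274   →  a_1 = 3
357 = 1·274 + 83   →  a_2 = 1
274 = 3·83 + 25   →  a_3 = 3
83 = 3·25 + 8   →  a_4 = 3
25 = 3·8 + 1   →  a_5 = 3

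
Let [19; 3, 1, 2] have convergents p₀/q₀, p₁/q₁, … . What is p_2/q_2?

Using pₖ = aₖpₖ₋₁ + pₖ₋₂, qₖ = aₖqₖ₋₁ + qₖ₋₂ (with p₋₁=1, p₋₂=0, q₋₁=0, q₋₂=1):
  k=0: a=19, p=19, q=1
  k=1: a=3, p=58, q=3
  k=2: a=1, p=77, q=4

77/4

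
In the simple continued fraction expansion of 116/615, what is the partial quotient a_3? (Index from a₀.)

116 = 0·615 + 116   →  a_0 = 0
615 = 5·116 + 35   →  a_1 = 5
116 = 3·35 + 11   →  a_2 = 3
35 = 3·11 + 2   →  a_3 = 3

3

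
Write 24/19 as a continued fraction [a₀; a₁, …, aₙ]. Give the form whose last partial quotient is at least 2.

24 = 1×19 + 5
19 = 3×5 + 4
5 = 1×4 + 1
4 = 4×1 + 0  (stop)
So 24/19 = [1; 3, 1, 4].

[1; 3, 1, 4]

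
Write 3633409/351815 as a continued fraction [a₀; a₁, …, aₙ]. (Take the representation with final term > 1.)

[10; 3, 19, 11, 4, 10, 13]

3633409 = 10×351815 + 115259
351815 = 3×115259 + 6038
115259 = 19×6038 + 537
6038 = 11×537 + 131
537 = 4×131 + 13
131 = 10×13 + 1
13 = 13×1 + 0  (stop)
So 3633409/351815 = [10; 3, 19, 11, 4, 10, 13].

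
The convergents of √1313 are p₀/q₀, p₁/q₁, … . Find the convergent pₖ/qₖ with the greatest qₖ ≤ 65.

616/17

√1313 = [36; 4, 4, 72, …] (period length 3).
Convergents:
  p_0/q_0 = 36/1
  p_1/q_1 = 145/4
  p_2/q_2 = 616/17
  p_3/q_3 = 44497/1228
q_2 = 17 ≤ 65 < 1228 = q_3, so the answer is 616/17.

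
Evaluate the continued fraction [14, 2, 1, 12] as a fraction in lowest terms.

545/38

Using pₖ = aₖpₖ₋₁ + pₖ₋₂ and qₖ = aₖqₖ₋₁ + qₖ₋₂:
  k=0: a=14, p=14, q=1
  k=1: a=2, p=29, q=2
  k=2: a=1, p=43, q=3
  k=3: a=12, p=545, q=38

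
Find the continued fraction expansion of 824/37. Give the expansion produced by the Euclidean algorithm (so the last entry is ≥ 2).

[22; 3, 1, 2, 3]

824 = 22*37 + 10
37 = 3*10 + 7
10 = 1*7 + 3
7 = 2*3 + 1
3 = 3*1 + 0  (stop)
So 824/37 = [22; 3, 1, 2, 3].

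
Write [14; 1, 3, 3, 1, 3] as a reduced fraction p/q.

Fold from the inside: start with 3/1.
  1 + 1/3 = 4/3
  3 + 3/4 = 15/4
  3 + 4/15 = 49/15
  1 + 15/49 = 64/49
  14 + 49/64 = 945/64

945/64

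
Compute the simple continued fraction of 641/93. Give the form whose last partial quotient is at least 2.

641 = 6×93 + 83
93 = 1×83 + 10
83 = 8×10 + 3
10 = 3×3 + 1
3 = 3×1 + 0  (stop)
So 641/93 = [6; 1, 8, 3, 3].

[6; 1, 8, 3, 3]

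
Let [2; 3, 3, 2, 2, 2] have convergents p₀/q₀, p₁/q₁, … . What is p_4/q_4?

Using pₖ = aₖpₖ₋₁ + pₖ₋₂, qₖ = aₖqₖ₋₁ + qₖ₋₂ (with p₋₁=1, p₋₂=0, q₋₁=0, q₋₂=1):
  k=0: a=2, p=2, q=1
  k=1: a=3, p=7, q=3
  k=2: a=3, p=23, q=10
  k=3: a=2, p=53, q=23
  k=4: a=2, p=129, q=56

129/56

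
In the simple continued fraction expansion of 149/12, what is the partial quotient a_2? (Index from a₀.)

149 = 12·12 + 5   →  a_0 = 12
12 = 2·5 + 2   →  a_1 = 2
5 = 2·2 + 1   →  a_2 = 2

2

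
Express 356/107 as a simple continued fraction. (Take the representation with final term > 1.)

[3; 3, 17, 2]

356 = 3·107 + 35
107 = 3·35 + 2
35 = 17·2 + 1
2 = 2·1 + 0  (stop)
So 356/107 = [3; 3, 17, 2].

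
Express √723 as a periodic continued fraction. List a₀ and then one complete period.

[26; 1, 7, 1, 52]

a₀ = ⌊√723⌋ = 26.
With m₀=0, d₀=1 and mₖ₊₁ = dₖaₖ − mₖ, dₖ₊₁ = (n − mₖ₊₁²)/dₖ, aₖ₊₁ = ⌊(a₀+mₖ₊₁)/dₖ₊₁⌋:
  k=1: m=26, d=47, a=1
  k=2: m=21, d=6, a=7
  k=3: m=21, d=47, a=1
  k=4: m=26, d=1, a=52
d=1 and a=2a₀=52 at k=4, so the next step gives (m, d) = (26, 47) again — its k=1 value — and the period has length 4.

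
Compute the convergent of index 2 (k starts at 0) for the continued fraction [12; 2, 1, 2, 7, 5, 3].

Using pₖ = aₖpₖ₋₁ + pₖ₋₂, qₖ = aₖqₖ₋₁ + qₖ₋₂ (with p₋₁=1, p₋₂=0, q₋₁=0, q₋₂=1):
  k=0: a=12, p=12, q=1
  k=1: a=2, p=25, q=2
  k=2: a=1, p=37, q=3

37/3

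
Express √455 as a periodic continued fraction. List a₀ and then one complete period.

[21; 3, 42]

a₀ = ⌊√455⌋ = 21.
With m₀=0, d₀=1 and mₖ₊₁ = dₖaₖ − mₖ, dₖ₊₁ = (n − mₖ₊₁²)/dₖ, aₖ₊₁ = ⌊(a₀+mₖ₊₁)/dₖ₊₁⌋:
  k=1: m=21, d=14, a=3
  k=2: m=21, d=1, a=42
d=1 and a=2a₀=42 at k=2, so the next step gives (m, d) = (21, 14) again — its k=1 value — and the period has length 2.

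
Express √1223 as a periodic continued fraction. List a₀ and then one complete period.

[34; 1, 33, 1, 68]

a₀ = ⌊√1223⌋ = 34.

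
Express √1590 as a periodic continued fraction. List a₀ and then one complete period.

[39; 1, 6, 1, 78]

a₀ = ⌊√1590⌋ = 39.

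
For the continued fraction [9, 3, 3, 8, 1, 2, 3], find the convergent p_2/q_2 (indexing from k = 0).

93/10

Using pₖ = aₖpₖ₋₁ + pₖ₋₂, qₖ = aₖqₖ₋₁ + qₖ₋₂ (with p₋₁=1, p₋₂=0, q₋₁=0, q₋₂=1):
  k=0: a=9, p=9, q=1
  k=1: a=3, p=28, q=3
  k=2: a=3, p=93, q=10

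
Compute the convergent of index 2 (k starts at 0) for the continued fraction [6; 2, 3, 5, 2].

Using pₖ = aₖpₖ₋₁ + pₖ₋₂, qₖ = aₖqₖ₋₁ + qₖ₋₂ (with p₋₁=1, p₋₂=0, q₋₁=0, q₋₂=1):
  k=0: a=6, p=6, q=1
  k=1: a=2, p=13, q=2
  k=2: a=3, p=45, q=7

45/7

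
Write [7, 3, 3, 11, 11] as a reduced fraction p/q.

9148/1253

Using pₖ = aₖpₖ₋₁ + pₖ₋₂ and qₖ = aₖqₖ₋₁ + qₖ₋₂:
  k=0: a=7, p=7, q=1
  k=1: a=3, p=22, q=3
  k=2: a=3, p=73, q=10
  k=3: a=11, p=825, q=113
  k=4: a=11, p=9148, q=1253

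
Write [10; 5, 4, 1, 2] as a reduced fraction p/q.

744/73

Using pₖ = aₖpₖ₋₁ + pₖ₋₂ and qₖ = aₖqₖ₋₁ + qₖ₋₂:
  k=0: a=10, p=10, q=1
  k=1: a=5, p=51, q=5
  k=2: a=4, p=214, q=21
  k=3: a=1, p=265, q=26
  k=4: a=2, p=744, q=73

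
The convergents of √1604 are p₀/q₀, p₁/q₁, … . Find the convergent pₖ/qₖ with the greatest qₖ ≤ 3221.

√1604 = [40; 20, 80, …] (period length 2).
Convergents:
  p_0/q_0 = 40/1
  p_1/q_1 = 801/20
  p_2/q_2 = 64120/1601
  p_3/q_3 = 1283201/32040
q_2 = 1601 ≤ 3221 < 32040 = q_3, so the answer is 64120/1601.

64120/1601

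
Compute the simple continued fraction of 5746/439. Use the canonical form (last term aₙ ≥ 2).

5746 = 13*439 + 39
439 = 11*39 + 10
39 = 3*10 + 9
10 = 1*9 + 1
9 = 9*1 + 0  (stop)
So 5746/439 = [13; 11, 3, 1, 9].

[13; 11, 3, 1, 9]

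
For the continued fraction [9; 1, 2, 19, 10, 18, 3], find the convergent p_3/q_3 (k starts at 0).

Using pₖ = aₖpₖ₋₁ + pₖ₋₂, qₖ = aₖqₖ₋₁ + qₖ₋₂ (with p₋₁=1, p₋₂=0, q₋₁=0, q₋₂=1):
  k=0: a=9, p=9, q=1
  k=1: a=1, p=10, q=1
  k=2: a=2, p=29, q=3
  k=3: a=19, p=561, q=58

561/58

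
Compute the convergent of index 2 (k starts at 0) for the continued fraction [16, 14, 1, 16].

241/15

Using pₖ = aₖpₖ₋₁ + pₖ₋₂, qₖ = aₖqₖ₋₁ + qₖ₋₂ (with p₋₁=1, p₋₂=0, q₋₁=0, q₋₂=1):
  k=0: a=16, p=16, q=1
  k=1: a=14, p=225, q=14
  k=2: a=1, p=241, q=15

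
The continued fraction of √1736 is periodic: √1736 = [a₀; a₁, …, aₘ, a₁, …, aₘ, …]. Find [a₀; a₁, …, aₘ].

a₀ = ⌊√1736⌋ = 41.
With m₀=0, d₀=1 and mₖ₊₁ = dₖaₖ − mₖ, dₖ₊₁ = (n − mₖ₊₁²)/dₖ, aₖ₊₁ = ⌊(a₀+mₖ₊₁)/dₖ₊₁⌋:
  k=1: m=41, d=55, a=1
  k=2: m=14, d=28, a=1
  k=3: m=14, d=55, a=1
  k=4: m=41, d=1, a=82
d=1 and a=2a₀=82 at k=4, so the next step gives (m, d) = (41, 55) again — its k=1 value — and the period has length 4.

[41; 1, 1, 1, 82]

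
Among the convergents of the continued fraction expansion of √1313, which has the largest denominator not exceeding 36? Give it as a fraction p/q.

616/17

√1313 = [36; 4, 4, 72, …] (period length 3).
Convergents:
  p_0/q_0 = 36/1
  p_1/q_1 = 145/4
  p_2/q_2 = 616/17
  p_3/q_3 = 44497/1228
q_2 = 17 ≤ 36 < 1228 = q_3, so the answer is 616/17.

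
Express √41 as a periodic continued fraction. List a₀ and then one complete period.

a₀ = ⌊√41⌋ = 6.
With m₀=0, d₀=1 and mₖ₊₁ = dₖaₖ − mₖ, dₖ₊₁ = (n − mₖ₊₁²)/dₖ, aₖ₊₁ = ⌊(a₀+mₖ₊₁)/dₖ₊₁⌋:
  k=1: m=6, d=5, a=2
  k=2: m=4, d=5, a=2
  k=3: m=6, d=1, a=12
d=1 and a=2a₀=12 at k=3, so the next step gives (m, d) = (6, 5) again — its k=1 value — and the period has length 3.

[6; 2, 2, 12]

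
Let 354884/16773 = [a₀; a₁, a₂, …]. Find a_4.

354884 = 21·16773 + 2651   →  a_0 = 21
16773 = 6·2651 + 867   →  a_1 = 6
2651 = 3·867 + 50   →  a_2 = 3
867 = 17·50 + 17   →  a_3 = 17
50 = 2·17 + 16   →  a_4 = 2

2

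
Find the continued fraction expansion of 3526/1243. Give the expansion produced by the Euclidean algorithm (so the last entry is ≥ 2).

3526 = 2×1243 + 1040
1243 = 1×1040 + 203
1040 = 5×203 + 25
203 = 8×25 + 3
25 = 8×3 + 1
3 = 3×1 + 0  (stop)
So 3526/1243 = [2; 1, 5, 8, 8, 3].

[2; 1, 5, 8, 8, 3]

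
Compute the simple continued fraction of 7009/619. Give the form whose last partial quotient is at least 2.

7009 = 11*619 + 200
619 = 3*200 + 19
200 = 10*19 + 10
19 = 1*10 + 9
10 = 1*9 + 1
9 = 9*1 + 0  (stop)
So 7009/619 = [11; 3, 10, 1, 1, 9].

[11; 3, 10, 1, 1, 9]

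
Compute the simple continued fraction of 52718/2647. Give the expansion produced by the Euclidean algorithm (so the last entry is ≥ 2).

52718 = 19×2647 + 2425
2647 = 1×2425 + 222
2425 = 10×222 + 205
222 = 1×205 + 17
205 = 12×17 + 1
17 = 17×1 + 0  (stop)
So 52718/2647 = [19; 1, 10, 1, 12, 17].

[19; 1, 10, 1, 12, 17]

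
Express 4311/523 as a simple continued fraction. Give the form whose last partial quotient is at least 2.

[8; 4, 8, 2, 7]

4311 = 8×523 + 127
523 = 4×127 + 15
127 = 8×15 + 7
15 = 2×7 + 1
7 = 7×1 + 0  (stop)
So 4311/523 = [8; 4, 8, 2, 7].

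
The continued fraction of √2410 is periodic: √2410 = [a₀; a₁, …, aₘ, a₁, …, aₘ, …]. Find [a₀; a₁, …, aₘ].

a₀ = ⌊√2410⌋ = 49.

[49; 10, 1, 8, 1, 10, 98]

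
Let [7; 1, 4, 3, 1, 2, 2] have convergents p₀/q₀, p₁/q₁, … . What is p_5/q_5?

453/58

Using pₖ = aₖpₖ₋₁ + pₖ₋₂, qₖ = aₖqₖ₋₁ + qₖ₋₂ (with p₋₁=1, p₋₂=0, q₋₁=0, q₋₂=1):
  k=0: a=7, p=7, q=1
  k=1: a=1, p=8, q=1
  k=2: a=4, p=39, q=5
  k=3: a=3, p=125, q=16
  k=4: a=1, p=164, q=21
  k=5: a=2, p=453, q=58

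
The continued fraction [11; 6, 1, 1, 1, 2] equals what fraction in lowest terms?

Fold from the inside: start with 2/1.
  1 + 1/2 = 3/2
  1 + 2/3 = 5/3
  1 + 3/5 = 8/5
  6 + 5/8 = 53/8
  11 + 8/53 = 591/53

591/53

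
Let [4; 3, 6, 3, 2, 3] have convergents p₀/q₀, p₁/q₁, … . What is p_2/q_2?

82/19

Using pₖ = aₖpₖ₋₁ + pₖ₋₂, qₖ = aₖqₖ₋₁ + qₖ₋₂ (with p₋₁=1, p₋₂=0, q₋₁=0, q₋₂=1):
  k=0: a=4, p=4, q=1
  k=1: a=3, p=13, q=3
  k=2: a=6, p=82, q=19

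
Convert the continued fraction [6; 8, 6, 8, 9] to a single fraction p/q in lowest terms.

Using pₖ = aₖpₖ₋₁ + pₖ₋₂ and qₖ = aₖqₖ₋₁ + qₖ₋₂:
  k=0: a=6, p=6, q=1
  k=1: a=8, p=49, q=8
  k=2: a=6, p=300, q=49
  k=3: a=8, p=2449, q=400
  k=4: a=9, p=22341, q=3649

22341/3649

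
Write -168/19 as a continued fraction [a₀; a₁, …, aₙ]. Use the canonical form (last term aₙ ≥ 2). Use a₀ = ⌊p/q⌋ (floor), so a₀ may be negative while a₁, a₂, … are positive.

[-9; 6, 3]

-168 = -9*19 + 3
19 = 6*3 + 1
3 = 3*1 + 0  (stop)
So -168/19 = [-9; 6, 3].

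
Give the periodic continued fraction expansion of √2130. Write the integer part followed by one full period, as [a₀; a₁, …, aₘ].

a₀ = ⌊√2130⌋ = 46.
With m₀=0, d₀=1 and mₖ₊₁ = dₖaₖ − mₖ, dₖ₊₁ = (n − mₖ₊₁²)/dₖ, aₖ₊₁ = ⌊(a₀+mₖ₊₁)/dₖ₊₁⌋:
  k=1: m=46, d=14, a=6
  k=2: m=38, d=49, a=1
  k=3: m=11, d=41, a=1
  k=4: m=30, d=30, a=2
  k=5: m=30, d=41, a=1
  k=6: m=11, d=49, a=1
  k=7: m=38, d=14, a=6
  k=8: m=46, d=1, a=92
d=1 and a=2a₀=92 at k=8, so the next step gives (m, d) = (46, 14) again — its k=1 value — and the period has length 8.

[46; 6, 1, 1, 2, 1, 1, 6, 92]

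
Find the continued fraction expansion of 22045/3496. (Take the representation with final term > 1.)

22045 = 6*3496 + 1069
3496 = 3*1069 + 289
1069 = 3*289 + 202
289 = 1*202 + 87
202 = 2*87 + 28
87 = 3*28 + 3
28 = 9*3 + 1
3 = 3*1 + 0  (stop)
So 22045/3496 = [6; 3, 3, 1, 2, 3, 9, 3].

[6; 3, 3, 1, 2, 3, 9, 3]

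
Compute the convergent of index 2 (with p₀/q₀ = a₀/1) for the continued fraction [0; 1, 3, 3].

3/4

Using pₖ = aₖpₖ₋₁ + pₖ₋₂, qₖ = aₖqₖ₋₁ + qₖ₋₂ (with p₋₁=1, p₋₂=0, q₋₁=0, q₋₂=1):
  k=0: a=0, p=0, q=1
  k=1: a=1, p=1, q=1
  k=2: a=3, p=3, q=4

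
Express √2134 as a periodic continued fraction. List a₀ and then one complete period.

a₀ = ⌊√2134⌋ = 46.

[46; 5, 8, 5, 92]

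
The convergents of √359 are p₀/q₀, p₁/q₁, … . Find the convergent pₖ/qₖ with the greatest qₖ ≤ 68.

360/19

√359 = [18; 1, 17, 1, 36, …] (period length 4).
Convergents:
  p_0/q_0 = 18/1
  p_1/q_1 = 19/1
  p_2/q_2 = 341/18
  p_3/q_3 = 360/19
  p_4/q_4 = 13301/702
q_3 = 19 ≤ 68 < 702 = q_4, so the answer is 360/19.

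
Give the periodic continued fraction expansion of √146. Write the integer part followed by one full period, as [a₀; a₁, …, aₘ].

a₀ = ⌊√146⌋ = 12.
With m₀=0, d₀=1 and mₖ₊₁ = dₖaₖ − mₖ, dₖ₊₁ = (n − mₖ₊₁²)/dₖ, aₖ₊₁ = ⌊(a₀+mₖ₊₁)/dₖ₊₁⌋:
  k=1: m=12, d=2, a=12
  k=2: m=12, d=1, a=24
d=1 and a=2a₀=24 at k=2, so the next step gives (m, d) = (12, 2) again — its k=1 value — and the period has length 2.

[12; 12, 24]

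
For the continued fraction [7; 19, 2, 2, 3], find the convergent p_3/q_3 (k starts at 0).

Using pₖ = aₖpₖ₋₁ + pₖ₋₂, qₖ = aₖqₖ₋₁ + qₖ₋₂ (with p₋₁=1, p₋₂=0, q₋₁=0, q₋₂=1):
  k=0: a=7, p=7, q=1
  k=1: a=19, p=134, q=19
  k=2: a=2, p=275, q=39
  k=3: a=2, p=684, q=97

684/97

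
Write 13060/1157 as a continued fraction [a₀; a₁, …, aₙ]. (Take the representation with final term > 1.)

[11; 3, 2, 9, 3, 2, 2]

13060 = 11·1157 + 333
1157 = 3·333 + 158
333 = 2·158 + 17
158 = 9·17 + 5
17 = 3·5 + 2
5 = 2·2 + 1
2 = 2·1 + 0  (stop)
So 13060/1157 = [11; 3, 2, 9, 3, 2, 2].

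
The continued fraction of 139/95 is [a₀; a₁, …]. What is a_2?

6

139 = 1·95 + 44   →  a_0 = 1
95 = 2·44 + 7   →  a_1 = 2
44 = 6·7 + 2   →  a_2 = 6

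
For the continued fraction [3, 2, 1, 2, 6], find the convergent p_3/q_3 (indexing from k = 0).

27/8

Using pₖ = aₖpₖ₋₁ + pₖ₋₂, qₖ = aₖqₖ₋₁ + qₖ₋₂ (with p₋₁=1, p₋₂=0, q₋₁=0, q₋₂=1):
  k=0: a=3, p=3, q=1
  k=1: a=2, p=7, q=2
  k=2: a=1, p=10, q=3
  k=3: a=2, p=27, q=8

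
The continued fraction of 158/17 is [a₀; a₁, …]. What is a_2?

2

158 = 9·17 + 5   →  a_0 = 9
17 = 3·5 + 2   →  a_1 = 3
5 = 2·2 + 1   →  a_2 = 2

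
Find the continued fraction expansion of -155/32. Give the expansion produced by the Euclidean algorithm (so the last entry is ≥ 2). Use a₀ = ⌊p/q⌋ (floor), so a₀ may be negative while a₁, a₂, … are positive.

-155 = -5*32 + 5
32 = 6*5 + 2
5 = 2*2 + 1
2 = 2*1 + 0  (stop)
So -155/32 = [-5; 6, 2, 2].

[-5; 6, 2, 2]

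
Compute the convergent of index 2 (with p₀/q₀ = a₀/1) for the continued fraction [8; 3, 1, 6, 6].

Using pₖ = aₖpₖ₋₁ + pₖ₋₂, qₖ = aₖqₖ₋₁ + qₖ₋₂ (with p₋₁=1, p₋₂=0, q₋₁=0, q₋₂=1):
  k=0: a=8, p=8, q=1
  k=1: a=3, p=25, q=3
  k=2: a=1, p=33, q=4

33/4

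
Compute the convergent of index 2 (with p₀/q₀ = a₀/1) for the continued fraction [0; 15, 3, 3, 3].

3/46

Using pₖ = aₖpₖ₋₁ + pₖ₋₂, qₖ = aₖqₖ₋₁ + qₖ₋₂ (with p₋₁=1, p₋₂=0, q₋₁=0, q₋₂=1):
  k=0: a=0, p=0, q=1
  k=1: a=15, p=1, q=15
  k=2: a=3, p=3, q=46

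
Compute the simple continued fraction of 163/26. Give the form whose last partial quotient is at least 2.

[6; 3, 1, 2, 2]

163 = 6×26 + 7
26 = 3×7 + 5
7 = 1×5 + 2
5 = 2×2 + 1
2 = 2×1 + 0  (stop)
So 163/26 = [6; 3, 1, 2, 2].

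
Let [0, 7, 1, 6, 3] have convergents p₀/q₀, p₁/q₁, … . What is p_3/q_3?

Using pₖ = aₖpₖ₋₁ + pₖ₋₂, qₖ = aₖqₖ₋₁ + qₖ₋₂ (with p₋₁=1, p₋₂=0, q₋₁=0, q₋₂=1):
  k=0: a=0, p=0, q=1
  k=1: a=7, p=1, q=7
  k=2: a=1, p=1, q=8
  k=3: a=6, p=7, q=55

7/55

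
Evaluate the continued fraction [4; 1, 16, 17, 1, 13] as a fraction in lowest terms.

21154/4281

Fold from the inside: start with 13/1.
  1 + 1/13 = 14/13
  17 + 13/14 = 251/14
  16 + 14/251 = 4030/251
  1 + 251/4030 = 4281/4030
  4 + 4030/4281 = 21154/4281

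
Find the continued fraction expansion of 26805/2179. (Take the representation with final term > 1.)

26805 = 12*2179 + 657
2179 = 3*657 + 208
657 = 3*208 + 33
208 = 6*33 + 10
33 = 3*10 + 3
10 = 3*3 + 1
3 = 3*1 + 0  (stop)
So 26805/2179 = [12; 3, 3, 6, 3, 3, 3].

[12; 3, 3, 6, 3, 3, 3]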